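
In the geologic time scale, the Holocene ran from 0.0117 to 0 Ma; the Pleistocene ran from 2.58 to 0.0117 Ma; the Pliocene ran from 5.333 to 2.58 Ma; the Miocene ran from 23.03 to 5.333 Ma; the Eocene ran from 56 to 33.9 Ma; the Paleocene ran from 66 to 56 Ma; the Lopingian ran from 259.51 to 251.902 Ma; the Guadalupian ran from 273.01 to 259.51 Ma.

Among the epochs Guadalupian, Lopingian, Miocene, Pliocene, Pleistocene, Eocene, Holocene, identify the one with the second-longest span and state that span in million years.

Durations: Guadalupian 13.5; Lopingian 7.608; Miocene 17.697; Pliocene 2.753; Pleistocene 2.5683; Eocene 22.1; Holocene 0.0117 Myr.
Sorted longest-first: Eocene (22.1), Miocene (17.697), Guadalupian (13.5), Lopingian (7.608), Pliocene (2.753), Pleistocene (2.5683), Holocene (0.0117).
The second longest is Miocene at 17.697 Myr.

Miocene, 17.697 million years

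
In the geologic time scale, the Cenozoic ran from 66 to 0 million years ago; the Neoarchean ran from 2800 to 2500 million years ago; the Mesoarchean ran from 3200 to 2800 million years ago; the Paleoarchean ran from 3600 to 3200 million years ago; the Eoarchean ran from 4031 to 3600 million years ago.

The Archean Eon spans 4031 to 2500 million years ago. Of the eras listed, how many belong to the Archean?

Eras inside 4031–2500 Ma: Eoarchean, Paleoarchean, Mesoarchean, Neoarchean — 4 in total.

4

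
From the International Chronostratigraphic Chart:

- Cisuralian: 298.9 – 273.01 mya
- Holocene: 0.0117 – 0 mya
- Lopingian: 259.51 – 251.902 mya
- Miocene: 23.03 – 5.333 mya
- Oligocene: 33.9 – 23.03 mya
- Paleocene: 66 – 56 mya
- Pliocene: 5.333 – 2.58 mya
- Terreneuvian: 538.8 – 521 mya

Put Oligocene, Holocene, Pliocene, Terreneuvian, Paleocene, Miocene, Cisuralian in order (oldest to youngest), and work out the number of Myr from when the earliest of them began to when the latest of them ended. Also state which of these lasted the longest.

Terreneuvian, Cisuralian, Paleocene, Oligocene, Miocene, Pliocene, Holocene; total span 538.8 Myr; longest is Cisuralian

Start ages (Ma): Terreneuvian 538.8, Cisuralian 298.9, Paleocene 66, Oligocene 33.9, Miocene 23.03, Pliocene 5.333, Holocene 0.0117.
Ordered oldest to youngest: Terreneuvian, Cisuralian, Paleocene, Oligocene, Miocene, Pliocene, Holocene.
Span = 538.8 − 0 = 538.8 Myr.
Durations: Terreneuvian 17.8, Miocene 17.697, Paleocene 10, Pliocene 2.753, Holocene 0.0117, Oligocene 10.87, Cisuralian 25.89 → longest is Cisuralian (25.89 Myr).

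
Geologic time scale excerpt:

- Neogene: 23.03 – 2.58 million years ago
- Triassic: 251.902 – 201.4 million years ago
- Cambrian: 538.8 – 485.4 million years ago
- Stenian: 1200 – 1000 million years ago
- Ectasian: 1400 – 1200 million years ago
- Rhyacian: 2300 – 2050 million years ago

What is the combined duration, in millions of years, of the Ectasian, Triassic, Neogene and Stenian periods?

Duration is start − end for each: (1400 − 1200) + (251.902 − 201.4) + (23.03 − 2.58) + (1200 − 1000).
That is 200 + 50.502 + 20.45 + 200, which totals 470.952 million years.

470.952 million years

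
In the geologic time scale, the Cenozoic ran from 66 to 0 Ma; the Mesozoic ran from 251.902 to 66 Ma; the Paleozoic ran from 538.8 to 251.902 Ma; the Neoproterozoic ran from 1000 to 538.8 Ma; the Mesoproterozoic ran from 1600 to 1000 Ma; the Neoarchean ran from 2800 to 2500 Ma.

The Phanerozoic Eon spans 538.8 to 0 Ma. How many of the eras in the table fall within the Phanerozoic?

Eras inside 538.8–0 Ma: Paleozoic, Mesozoic, Cenozoic — 3 in total.

3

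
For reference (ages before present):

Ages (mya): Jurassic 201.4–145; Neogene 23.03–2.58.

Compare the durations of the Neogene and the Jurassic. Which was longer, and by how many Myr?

Jurassic, by 35.95 million years

Neogene: 23.03 − 2.58 = 20.45 Myr.
Jurassic: 201.4 − 145 = 56.4 Myr.
Difference: 56.4 − 20.45 = 35.95 Myr, so the Jurassic was longer.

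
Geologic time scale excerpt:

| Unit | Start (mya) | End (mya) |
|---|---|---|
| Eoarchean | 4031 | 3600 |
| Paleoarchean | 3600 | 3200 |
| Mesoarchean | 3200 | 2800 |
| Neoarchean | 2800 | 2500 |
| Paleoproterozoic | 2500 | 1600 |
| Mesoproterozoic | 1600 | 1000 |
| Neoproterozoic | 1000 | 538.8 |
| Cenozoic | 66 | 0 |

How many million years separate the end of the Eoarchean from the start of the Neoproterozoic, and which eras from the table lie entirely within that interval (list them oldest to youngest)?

2600 million years; Paleoarchean, Mesoarchean, Neoarchean, Paleoproterozoic, Mesoproterozoic

The Eoarchean closes at 3600 Ma and the Neoproterozoic opens at 1000 Ma, so the interval is 3600 − 1000 = 2600 Myr.
An era fits inside if it starts at or after 3600 Ma and ends at or before 1000 Ma; oldest first that gives Paleoarchean, Mesoarchean, Neoarchean, Paleoproterozoic, Mesoproterozoic.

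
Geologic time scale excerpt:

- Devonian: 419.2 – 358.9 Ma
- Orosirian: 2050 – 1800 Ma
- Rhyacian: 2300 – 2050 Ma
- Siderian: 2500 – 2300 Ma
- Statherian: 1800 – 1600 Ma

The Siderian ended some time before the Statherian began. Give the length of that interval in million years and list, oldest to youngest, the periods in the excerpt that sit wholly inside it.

End of Siderian = 2300 Ma; start of Statherian = 1800 Ma.
Gap = 2300 − 1800 = 500 Myr.
Periods wholly inside 2300–1800 Ma: Rhyacian (2300–2050), Orosirian (2050–1800).

500 million years; Rhyacian, Orosirian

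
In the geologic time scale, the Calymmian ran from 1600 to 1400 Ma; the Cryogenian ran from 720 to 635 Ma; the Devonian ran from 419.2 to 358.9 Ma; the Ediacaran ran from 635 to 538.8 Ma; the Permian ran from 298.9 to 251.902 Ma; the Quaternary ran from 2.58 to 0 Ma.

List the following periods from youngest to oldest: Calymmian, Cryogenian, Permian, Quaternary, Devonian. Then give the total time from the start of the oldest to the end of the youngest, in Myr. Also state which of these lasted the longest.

From the excerpt: Calymmian 1600–1400; Cryogenian 720–635; Permian 298.9–251.902; Quaternary 2.58–0; Devonian 419.2–358.9 (Ma).
Larger Ma is earlier, so the oldest is Calymmian and the youngest is Quaternary; youngest to oldest: Quaternary, Permian, Devonian, Cryogenian, Calymmian.
Oldest start 1600 minus youngest end 0 gives 1600 Myr overall.
Individual lengths (start − end): Cryogenian 85; Permian 46.998; Calymmian 200; Quaternary 2.58; Devonian 60.3. The largest is Calymmian at 200 Myr.

Quaternary, Permian, Devonian, Cryogenian, Calymmian; total span 1600 Myr; longest is Calymmian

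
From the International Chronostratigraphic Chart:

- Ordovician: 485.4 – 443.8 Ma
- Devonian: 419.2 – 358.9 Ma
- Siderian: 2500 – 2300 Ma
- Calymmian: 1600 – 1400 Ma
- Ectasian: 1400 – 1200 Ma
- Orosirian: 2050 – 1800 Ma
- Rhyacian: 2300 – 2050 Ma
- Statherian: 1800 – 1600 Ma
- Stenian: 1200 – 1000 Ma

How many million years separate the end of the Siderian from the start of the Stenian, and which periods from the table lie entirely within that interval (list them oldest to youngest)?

1100 million years; Rhyacian, Orosirian, Statherian, Calymmian, Ectasian

The Siderian closes at 2300 Ma and the Stenian opens at 1200 Ma, so the interval is 2300 − 1200 = 1100 Myr.
A period fits inside if it starts at or after 2300 Ma and ends at or before 1200 Ma; oldest first that gives Rhyacian, Orosirian, Statherian, Calymmian, Ectasian.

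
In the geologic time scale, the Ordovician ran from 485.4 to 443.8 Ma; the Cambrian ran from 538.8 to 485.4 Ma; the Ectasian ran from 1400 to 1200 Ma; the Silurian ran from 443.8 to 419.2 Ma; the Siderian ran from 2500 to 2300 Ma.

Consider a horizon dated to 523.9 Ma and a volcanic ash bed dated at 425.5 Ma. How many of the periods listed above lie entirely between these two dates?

1

The older date is 523.9 Ma and the younger is 425.5 Ma.
Periods with start < 523.9 and end > 425.5 Ma: Ordovician (485.4–443.8).
That is 1 complete period.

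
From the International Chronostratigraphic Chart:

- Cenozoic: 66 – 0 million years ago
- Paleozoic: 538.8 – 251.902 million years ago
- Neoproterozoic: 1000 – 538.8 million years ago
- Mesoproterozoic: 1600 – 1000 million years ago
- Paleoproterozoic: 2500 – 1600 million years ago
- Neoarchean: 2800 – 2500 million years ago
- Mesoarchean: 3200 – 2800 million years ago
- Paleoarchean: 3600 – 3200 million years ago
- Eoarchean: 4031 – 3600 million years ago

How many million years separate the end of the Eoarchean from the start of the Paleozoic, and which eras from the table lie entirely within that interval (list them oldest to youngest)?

3061.2 million years; Paleoarchean, Mesoarchean, Neoarchean, Paleoproterozoic, Mesoproterozoic, Neoproterozoic

End of Eoarchean = 3600 Ma; start of Paleozoic = 538.8 Ma.
Gap = 3600 − 538.8 = 3061.2 Myr.
Eras wholly inside 3600–538.8 Ma: Paleoarchean (3600–3200), Mesoarchean (3200–2800), Neoarchean (2800–2500), Paleoproterozoic (2500–1600), Mesoproterozoic (1600–1000), Neoproterozoic (1000–538.8).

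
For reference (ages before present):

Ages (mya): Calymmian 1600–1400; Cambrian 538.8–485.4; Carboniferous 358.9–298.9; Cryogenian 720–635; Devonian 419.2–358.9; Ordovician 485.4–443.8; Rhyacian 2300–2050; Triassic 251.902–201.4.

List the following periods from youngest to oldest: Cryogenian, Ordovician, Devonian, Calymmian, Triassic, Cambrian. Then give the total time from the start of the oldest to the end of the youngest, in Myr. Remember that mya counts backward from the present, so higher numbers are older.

Start ages (Ma): Calymmian 1600, Cryogenian 720, Cambrian 538.8, Ordovician 485.4, Devonian 419.2, Triassic 251.902.
Ordered youngest to oldest: Triassic, Devonian, Ordovician, Cambrian, Cryogenian, Calymmian.
Span = 1600 − 201.4 = 1398.6 Myr.

Triassic, Devonian, Ordovician, Cambrian, Cryogenian, Calymmian; total span 1398.6 Myr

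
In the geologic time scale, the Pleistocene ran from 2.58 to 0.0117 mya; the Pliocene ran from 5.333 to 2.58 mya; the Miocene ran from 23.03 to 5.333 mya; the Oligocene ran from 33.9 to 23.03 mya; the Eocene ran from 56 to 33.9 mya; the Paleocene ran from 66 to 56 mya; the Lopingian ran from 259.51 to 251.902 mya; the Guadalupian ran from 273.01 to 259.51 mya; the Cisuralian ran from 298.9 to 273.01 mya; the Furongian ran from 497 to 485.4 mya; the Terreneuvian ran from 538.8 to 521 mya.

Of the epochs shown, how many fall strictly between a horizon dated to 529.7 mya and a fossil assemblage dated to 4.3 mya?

529.7 Ma sits inside the Terreneuvian (538.8–521) and 4.3 Ma inside the Pliocene (5.333–2.58); neither of those is wholly between the two dates.
The listed epochs lying completely between them are Furongian, Cisuralian, Guadalupian, Lopingian, Paleocene, Eocene, Oligocene, Miocene — 8 in all.

8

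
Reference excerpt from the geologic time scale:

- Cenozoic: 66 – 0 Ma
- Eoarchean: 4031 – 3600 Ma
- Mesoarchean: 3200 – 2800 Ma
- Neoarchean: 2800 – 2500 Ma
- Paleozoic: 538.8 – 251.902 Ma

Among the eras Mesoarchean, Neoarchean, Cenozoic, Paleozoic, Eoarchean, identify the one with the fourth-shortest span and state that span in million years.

Start − end for each: Mesoarchean 3200 − 2800 = 400; Neoarchean 2800 − 2500 = 300; Cenozoic 66 − 0 = 66; Paleozoic 538.8 − 251.902 = 286.898; Eoarchean 4031 − 3600 = 431.
Ranking these from shortest: Cenozoic < Paleozoic < Neoarchean < Mesoarchean < Eoarchean.
Position 4 in that ranking is Mesoarchean, which lasted 400 Myr.

Mesoarchean, 400 million years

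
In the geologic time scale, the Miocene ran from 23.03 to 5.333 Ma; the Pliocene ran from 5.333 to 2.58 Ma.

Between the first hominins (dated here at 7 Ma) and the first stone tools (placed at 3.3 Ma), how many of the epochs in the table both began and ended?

0

Checking each listed span, none has both start < 7 Ma and end > 3.3 Ma — every epoch straddles one of the two dates or lies outside them — so the count is 0.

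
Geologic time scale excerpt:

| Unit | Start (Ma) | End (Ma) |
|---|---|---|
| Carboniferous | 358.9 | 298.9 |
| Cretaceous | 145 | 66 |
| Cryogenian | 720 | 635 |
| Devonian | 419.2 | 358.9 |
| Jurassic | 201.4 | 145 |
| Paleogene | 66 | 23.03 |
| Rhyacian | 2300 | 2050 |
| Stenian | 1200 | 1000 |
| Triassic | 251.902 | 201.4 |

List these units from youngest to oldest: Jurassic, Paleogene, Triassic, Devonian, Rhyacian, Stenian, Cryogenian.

Sorting by start age (ascending Ma, since larger Ma = older): Paleogene began 66, Jurassic began 201.4, Triassic began 251.902, Devonian began 419.2, Cryogenian began 720, Stenian began 1200, Rhyacian began 2300.

Paleogene → Jurassic → Triassic → Devonian → Cryogenian → Stenian → Rhyacian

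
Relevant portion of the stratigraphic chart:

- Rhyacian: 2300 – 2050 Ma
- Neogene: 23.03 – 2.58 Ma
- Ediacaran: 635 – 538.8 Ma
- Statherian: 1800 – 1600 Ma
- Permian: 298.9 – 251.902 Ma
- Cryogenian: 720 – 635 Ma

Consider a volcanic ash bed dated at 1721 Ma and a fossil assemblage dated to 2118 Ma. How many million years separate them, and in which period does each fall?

Elapsed time: 2118 − 1721 = 397 Myr.
1721 Ma lies within 1800–1600 Ma: Statherian.
2118 Ma lies within 2300–2050 Ma: Rhyacian.

397 million years apart; the first in the Statherian, the second in the Rhyacian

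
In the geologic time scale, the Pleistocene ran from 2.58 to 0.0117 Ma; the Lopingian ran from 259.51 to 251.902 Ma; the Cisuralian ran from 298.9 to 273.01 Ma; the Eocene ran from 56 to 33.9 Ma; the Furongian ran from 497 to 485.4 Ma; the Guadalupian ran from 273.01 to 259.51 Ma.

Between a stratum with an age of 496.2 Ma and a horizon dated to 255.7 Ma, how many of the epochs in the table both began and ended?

496.2 Ma sits inside the Furongian (497–485.4) and 255.7 Ma inside the Lopingian (259.51–251.902); neither of those is wholly between the two dates.
The listed epochs lying completely between them are Cisuralian, Guadalupian — 2 in all.

2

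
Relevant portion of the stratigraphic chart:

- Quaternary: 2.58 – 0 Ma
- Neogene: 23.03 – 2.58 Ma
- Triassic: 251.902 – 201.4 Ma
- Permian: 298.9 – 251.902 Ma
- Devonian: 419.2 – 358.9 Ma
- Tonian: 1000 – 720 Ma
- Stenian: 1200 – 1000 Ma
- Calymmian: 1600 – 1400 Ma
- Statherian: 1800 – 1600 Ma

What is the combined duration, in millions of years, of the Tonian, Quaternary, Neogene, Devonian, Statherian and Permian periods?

Each duration: Tonian = 280; Quaternary = 2.58; Neogene = 20.45; Devonian = 60.3; Statherian = 200; Permian = 46.998.
Sum: 280 + 2.58 + 20.45 + 60.3 + 200 + 46.998 = 610.328 Myr.

610.328 million years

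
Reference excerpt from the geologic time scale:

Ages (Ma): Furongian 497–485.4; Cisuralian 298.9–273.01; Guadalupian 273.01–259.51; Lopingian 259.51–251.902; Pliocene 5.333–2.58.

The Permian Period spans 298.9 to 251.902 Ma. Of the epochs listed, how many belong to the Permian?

Epochs inside 298.9–251.902 Ma: Cisuralian, Guadalupian, Lopingian — 3 in total.

3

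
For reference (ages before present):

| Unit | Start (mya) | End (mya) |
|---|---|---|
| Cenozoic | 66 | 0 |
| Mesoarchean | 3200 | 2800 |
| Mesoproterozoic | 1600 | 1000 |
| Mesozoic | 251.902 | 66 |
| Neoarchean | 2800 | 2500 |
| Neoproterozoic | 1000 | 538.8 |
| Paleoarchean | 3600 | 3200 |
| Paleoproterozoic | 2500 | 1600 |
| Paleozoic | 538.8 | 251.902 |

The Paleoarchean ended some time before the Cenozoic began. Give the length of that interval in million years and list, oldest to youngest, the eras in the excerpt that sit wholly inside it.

3134 million years; Mesoarchean, Neoarchean, Paleoproterozoic, Mesoproterozoic, Neoproterozoic, Paleozoic, Mesozoic

The Paleoarchean closes at 3200 Ma and the Cenozoic opens at 66 Ma, so the interval is 3200 − 66 = 3134 Myr.
An era fits inside if it starts at or after 3200 Ma and ends at or before 66 Ma; oldest first that gives Mesoarchean, Neoarchean, Paleoproterozoic, Mesoproterozoic, Neoproterozoic, Paleozoic, Mesozoic.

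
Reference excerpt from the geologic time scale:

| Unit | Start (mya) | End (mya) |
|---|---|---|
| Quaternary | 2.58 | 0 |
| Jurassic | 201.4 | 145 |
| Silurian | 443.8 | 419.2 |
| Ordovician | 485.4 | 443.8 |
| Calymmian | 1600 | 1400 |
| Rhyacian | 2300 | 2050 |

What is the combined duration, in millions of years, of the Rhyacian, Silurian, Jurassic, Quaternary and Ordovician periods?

Each duration: Rhyacian = 250; Silurian = 24.6; Jurassic = 56.4; Quaternary = 2.58; Ordovician = 41.6.
Sum: 250 + 24.6 + 56.4 + 2.58 + 41.6 = 375.18 Myr.

375.18 million years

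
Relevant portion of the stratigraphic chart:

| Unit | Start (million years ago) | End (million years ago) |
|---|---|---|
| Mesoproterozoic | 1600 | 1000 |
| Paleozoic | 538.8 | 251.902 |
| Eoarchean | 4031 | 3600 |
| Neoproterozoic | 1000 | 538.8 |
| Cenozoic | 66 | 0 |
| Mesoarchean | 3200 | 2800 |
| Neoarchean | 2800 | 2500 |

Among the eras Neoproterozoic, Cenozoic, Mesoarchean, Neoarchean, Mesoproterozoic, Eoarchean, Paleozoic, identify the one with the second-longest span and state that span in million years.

Neoproterozoic, 461.2 million years

Durations: Neoproterozoic 461.2; Cenozoic 66; Mesoarchean 400; Neoarchean 300; Mesoproterozoic 600; Eoarchean 431; Paleozoic 286.898 Myr.
Sorted longest-first: Mesoproterozoic (600), Neoproterozoic (461.2), Eoarchean (431), Mesoarchean (400), Neoarchean (300), Paleozoic (286.898), Cenozoic (66).
The second longest is Neoproterozoic at 461.2 Myr.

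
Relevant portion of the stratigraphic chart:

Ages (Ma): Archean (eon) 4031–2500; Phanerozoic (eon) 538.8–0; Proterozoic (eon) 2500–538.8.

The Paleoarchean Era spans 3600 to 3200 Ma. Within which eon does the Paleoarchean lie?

The Paleoarchean (3600–3200 Ma) lies entirely within 4031–2500 Ma, the Archean Eon.

Archean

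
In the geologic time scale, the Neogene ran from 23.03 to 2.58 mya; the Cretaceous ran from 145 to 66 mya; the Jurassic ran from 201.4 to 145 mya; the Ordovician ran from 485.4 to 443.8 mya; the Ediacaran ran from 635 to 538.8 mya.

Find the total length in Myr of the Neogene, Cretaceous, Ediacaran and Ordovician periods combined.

Each duration: Neogene = 20.45; Cretaceous = 79; Ediacaran = 96.2; Ordovician = 41.6.
Sum: 20.45 + 79 + 96.2 + 41.6 = 237.25 Myr.

237.25 million years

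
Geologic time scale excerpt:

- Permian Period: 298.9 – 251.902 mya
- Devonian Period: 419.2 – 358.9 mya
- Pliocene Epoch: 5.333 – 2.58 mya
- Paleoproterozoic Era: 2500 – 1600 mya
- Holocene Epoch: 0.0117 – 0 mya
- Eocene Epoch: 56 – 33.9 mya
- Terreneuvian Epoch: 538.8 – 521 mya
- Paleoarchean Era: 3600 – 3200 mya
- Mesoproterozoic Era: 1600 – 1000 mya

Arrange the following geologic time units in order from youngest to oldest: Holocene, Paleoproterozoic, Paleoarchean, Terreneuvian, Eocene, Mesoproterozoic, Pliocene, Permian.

Holocene → Pliocene → Eocene → Permian → Terreneuvian → Mesoproterozoic → Paleoproterozoic → Paleoarchean

Sorting by start age (ascending Ma, since larger Ma = older): Holocene began 0.0117, Pliocene began 5.333, Eocene began 56, Permian began 298.9, Terreneuvian began 538.8, Mesoproterozoic began 1600, Paleoproterozoic began 2500, Paleoarchean began 3600.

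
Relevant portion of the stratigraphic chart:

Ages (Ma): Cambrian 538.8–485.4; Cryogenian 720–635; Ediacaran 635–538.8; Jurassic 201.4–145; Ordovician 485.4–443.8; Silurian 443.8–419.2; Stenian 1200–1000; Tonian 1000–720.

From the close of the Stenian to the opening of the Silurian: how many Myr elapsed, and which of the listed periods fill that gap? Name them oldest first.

The Stenian closes at 1000 Ma and the Silurian opens at 443.8 Ma, so the interval is 1000 − 443.8 = 556.2 Myr.
A period fits inside if it starts at or after 1000 Ma and ends at or before 443.8 Ma; oldest first that gives Tonian, Cryogenian, Ediacaran, Cambrian, Ordovician.

556.2 million years; Tonian, Cryogenian, Ediacaran, Cambrian, Ordovician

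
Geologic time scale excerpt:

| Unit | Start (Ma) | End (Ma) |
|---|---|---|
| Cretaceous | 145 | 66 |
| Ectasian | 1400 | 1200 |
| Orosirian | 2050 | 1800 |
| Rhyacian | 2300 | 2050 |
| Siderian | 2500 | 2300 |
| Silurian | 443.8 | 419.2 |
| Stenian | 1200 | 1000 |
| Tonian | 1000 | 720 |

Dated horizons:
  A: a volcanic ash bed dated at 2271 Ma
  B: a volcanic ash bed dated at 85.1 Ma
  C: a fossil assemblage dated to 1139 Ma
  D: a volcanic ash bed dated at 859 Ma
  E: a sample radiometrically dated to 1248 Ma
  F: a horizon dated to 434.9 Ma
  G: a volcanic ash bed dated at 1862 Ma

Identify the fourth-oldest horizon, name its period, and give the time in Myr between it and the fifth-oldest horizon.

C, in the Stenian; 280 million years to D

Sorted oldest-first by Ma: A (2271), G (1862), E (1248), C (1139), D (859), F (434.9), B (85.1).
The fourth oldest is C at 1139 Ma, which lies in 1200–1000 Ma: the Stenian.
The fifth oldest is D at 859 Ma; separation = |1139 − 859| = 280 Myr.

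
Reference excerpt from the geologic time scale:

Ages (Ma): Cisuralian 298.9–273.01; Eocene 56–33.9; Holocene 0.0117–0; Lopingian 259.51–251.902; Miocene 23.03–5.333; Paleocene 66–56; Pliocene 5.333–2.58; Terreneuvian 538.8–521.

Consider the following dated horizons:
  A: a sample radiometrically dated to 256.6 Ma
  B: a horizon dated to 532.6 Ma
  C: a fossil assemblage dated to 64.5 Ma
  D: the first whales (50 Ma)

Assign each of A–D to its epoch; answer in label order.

A — Lopingian; B — Terreneuvian; C — Paleocene; D — Eocene

Match each age against the start–end ranges in the excerpt: A = 256.6 Ma → Lopingian (259.51–251.902); B = 532.6 Ma → Terreneuvian (538.8–521); C = 64.5 Ma → Paleocene (66–56); D = 50 Ma → Eocene (56–33.9).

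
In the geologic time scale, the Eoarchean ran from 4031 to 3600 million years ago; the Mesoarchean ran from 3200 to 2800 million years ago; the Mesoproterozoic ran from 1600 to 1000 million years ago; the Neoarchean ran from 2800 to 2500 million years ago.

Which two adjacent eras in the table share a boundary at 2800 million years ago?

Mesoarchean and Neoarchean

The Mesoarchean ends at 2800 million years ago and the Neoarchean begins at 2800 million years ago, so they share that boundary.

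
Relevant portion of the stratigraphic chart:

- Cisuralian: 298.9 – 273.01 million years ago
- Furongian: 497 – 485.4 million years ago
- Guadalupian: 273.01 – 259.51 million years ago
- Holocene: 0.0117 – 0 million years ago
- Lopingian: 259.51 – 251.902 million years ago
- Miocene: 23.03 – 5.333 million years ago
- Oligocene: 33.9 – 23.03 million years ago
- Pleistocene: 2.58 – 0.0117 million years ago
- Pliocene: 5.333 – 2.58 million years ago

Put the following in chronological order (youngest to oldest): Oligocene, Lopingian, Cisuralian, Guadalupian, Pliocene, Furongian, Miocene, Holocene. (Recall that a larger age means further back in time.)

Holocene, Pliocene, Miocene, Oligocene, Lopingian, Guadalupian, Cisuralian, Furongian

Sorting by start age (ascending Ma, since larger Ma = older): Holocene began 0.0117, Pliocene began 5.333, Miocene began 23.03, Oligocene began 33.9, Lopingian began 259.51, Guadalupian began 273.01, Cisuralian began 298.9, Furongian began 497.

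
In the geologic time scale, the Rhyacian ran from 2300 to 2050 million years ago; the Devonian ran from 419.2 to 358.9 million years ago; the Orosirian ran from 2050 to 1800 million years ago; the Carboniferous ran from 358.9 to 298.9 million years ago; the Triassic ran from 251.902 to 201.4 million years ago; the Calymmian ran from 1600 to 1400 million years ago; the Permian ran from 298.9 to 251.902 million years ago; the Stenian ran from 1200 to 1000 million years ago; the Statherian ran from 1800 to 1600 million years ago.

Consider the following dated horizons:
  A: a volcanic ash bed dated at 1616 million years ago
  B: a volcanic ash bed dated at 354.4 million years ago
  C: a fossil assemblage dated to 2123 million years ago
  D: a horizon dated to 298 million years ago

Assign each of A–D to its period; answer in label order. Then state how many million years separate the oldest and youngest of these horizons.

A: 1616 Ma lies in 1800–1600 Ma, so Statherian.
B: 354.4 Ma lies in 358.9–298.9 Ma, so Carboniferous.
C: 2123 Ma lies in 2300–2050 Ma, so Rhyacian.
D: 298 Ma lies in 298.9–251.902 Ma, so Permian.
Oldest = 2123 Ma, youngest = 298 Ma → span 1825 Myr.

A — Statherian; B — Carboniferous; C — Rhyacian; D — Permian; span 1825 million years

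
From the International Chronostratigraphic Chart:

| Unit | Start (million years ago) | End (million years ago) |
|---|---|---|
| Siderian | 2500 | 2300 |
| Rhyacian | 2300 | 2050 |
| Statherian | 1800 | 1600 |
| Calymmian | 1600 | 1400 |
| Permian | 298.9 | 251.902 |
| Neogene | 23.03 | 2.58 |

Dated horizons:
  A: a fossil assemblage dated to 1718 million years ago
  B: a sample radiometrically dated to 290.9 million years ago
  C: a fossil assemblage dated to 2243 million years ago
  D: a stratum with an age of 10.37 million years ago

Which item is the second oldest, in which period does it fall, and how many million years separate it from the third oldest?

Sorted oldest-first by Ma: C (2243), A (1718), B (290.9), D (10.37).
The second oldest is A at 1718 Ma, which lies in 1800–1600 Ma: the Statherian.
The third oldest is B at 290.9 Ma; separation = |1718 − 290.9| = 1427.1 Myr.

A, in the Statherian; 1427.1 million years to B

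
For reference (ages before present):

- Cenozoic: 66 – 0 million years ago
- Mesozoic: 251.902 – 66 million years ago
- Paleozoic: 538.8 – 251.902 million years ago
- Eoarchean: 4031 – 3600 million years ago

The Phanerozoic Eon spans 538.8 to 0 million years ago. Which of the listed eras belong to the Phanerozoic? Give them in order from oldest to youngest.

Eras with both bounds inside 538.8–0 Ma: Paleozoic (538.8–251.902), Mesozoic (251.902–66), Cenozoic (66–0).

Paleozoic, Mesozoic, Cenozoic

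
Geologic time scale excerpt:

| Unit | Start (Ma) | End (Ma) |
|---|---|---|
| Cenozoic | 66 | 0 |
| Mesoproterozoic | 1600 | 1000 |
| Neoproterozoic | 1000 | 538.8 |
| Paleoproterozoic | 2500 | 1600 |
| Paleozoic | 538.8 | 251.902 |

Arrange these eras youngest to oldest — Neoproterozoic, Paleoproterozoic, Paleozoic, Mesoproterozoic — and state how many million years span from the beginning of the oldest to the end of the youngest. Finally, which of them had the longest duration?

Start ages (Ma): Paleoproterozoic 2500, Mesoproterozoic 1600, Neoproterozoic 1000, Paleozoic 538.8.
Ordered youngest to oldest: Paleozoic, Neoproterozoic, Mesoproterozoic, Paleoproterozoic.
Span = 2500 − 251.902 = 2248.098 Myr.
Durations: Neoproterozoic 461.2, Paleoproterozoic 900, Paleozoic 286.898, Mesoproterozoic 600 → longest is Paleoproterozoic (900 Myr).

Paleozoic, Neoproterozoic, Mesoproterozoic, Paleoproterozoic; total span 2248.098 Myr; longest is Paleoproterozoic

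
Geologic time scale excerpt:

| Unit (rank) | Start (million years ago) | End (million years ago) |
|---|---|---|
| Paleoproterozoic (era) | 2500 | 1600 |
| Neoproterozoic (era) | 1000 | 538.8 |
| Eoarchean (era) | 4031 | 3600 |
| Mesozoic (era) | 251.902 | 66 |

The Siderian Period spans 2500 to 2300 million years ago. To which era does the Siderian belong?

The Siderian (2500–2300 Ma) lies entirely within 2500–1600 Ma, the Paleoproterozoic Era.

Paleoproterozoic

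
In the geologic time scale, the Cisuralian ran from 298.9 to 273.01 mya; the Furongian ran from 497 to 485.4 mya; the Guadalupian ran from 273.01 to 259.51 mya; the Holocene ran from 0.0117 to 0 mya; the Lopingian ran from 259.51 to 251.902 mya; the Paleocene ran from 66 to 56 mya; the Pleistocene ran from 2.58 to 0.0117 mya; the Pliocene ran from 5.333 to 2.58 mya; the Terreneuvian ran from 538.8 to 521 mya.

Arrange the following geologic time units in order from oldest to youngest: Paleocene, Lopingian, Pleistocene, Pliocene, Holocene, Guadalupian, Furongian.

Furongian, Guadalupian, Lopingian, Paleocene, Pliocene, Pleistocene, Holocene

The oldest of these is Furongian (starts 497 Ma) and the youngest is Holocene (ends 0 Ma).
In between, by decreasing start age: Guadalupian (273.01), Lopingian (259.51), Paleocene (66), Pliocene (5.333), Pleistocene (2.58).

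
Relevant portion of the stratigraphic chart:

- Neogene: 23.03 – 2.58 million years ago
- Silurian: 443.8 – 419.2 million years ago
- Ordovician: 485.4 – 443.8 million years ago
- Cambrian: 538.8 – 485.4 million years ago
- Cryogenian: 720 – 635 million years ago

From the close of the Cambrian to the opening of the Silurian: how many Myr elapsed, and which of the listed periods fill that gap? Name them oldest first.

End of Cambrian = 485.4 Ma; start of Silurian = 443.8 Ma.
Gap = 485.4 − 443.8 = 41.6 Myr.
Periods wholly inside 485.4–443.8 Ma: Ordovician (485.4–443.8).

41.6 million years; Ordovician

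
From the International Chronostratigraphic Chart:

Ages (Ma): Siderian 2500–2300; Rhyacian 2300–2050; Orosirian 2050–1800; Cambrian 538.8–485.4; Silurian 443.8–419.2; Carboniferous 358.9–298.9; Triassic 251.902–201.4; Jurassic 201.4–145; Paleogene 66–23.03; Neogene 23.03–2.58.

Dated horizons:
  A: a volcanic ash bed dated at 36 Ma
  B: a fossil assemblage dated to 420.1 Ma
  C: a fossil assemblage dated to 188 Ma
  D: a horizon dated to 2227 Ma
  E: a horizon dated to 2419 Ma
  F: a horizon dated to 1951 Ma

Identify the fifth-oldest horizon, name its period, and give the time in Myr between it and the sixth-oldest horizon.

C, in the Jurassic; 152 million years to A

Larger Ma means older, so oldest first: E 2419 > D 2227 > F 1951 > B 420.1 > C 188 > A 36.
Counting 5 along gives C (188 Ma); the excerpt puts that inside the Jurassic, 201.4–145 Ma.
Next in line is A (36 Ma), and 188 − 36 = 152 Myr.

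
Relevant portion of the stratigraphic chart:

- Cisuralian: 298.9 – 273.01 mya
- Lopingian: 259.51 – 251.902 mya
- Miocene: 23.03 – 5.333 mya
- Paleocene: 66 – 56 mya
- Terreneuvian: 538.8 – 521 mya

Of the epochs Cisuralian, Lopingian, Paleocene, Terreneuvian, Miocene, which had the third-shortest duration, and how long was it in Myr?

Durations: Cisuralian 25.89; Lopingian 7.608; Paleocene 10; Terreneuvian 17.8; Miocene 17.697 Myr.
Sorted shortest-first: Lopingian (7.608), Paleocene (10), Miocene (17.697), Terreneuvian (17.8), Cisuralian (25.89).
The third shortest is Miocene at 17.697 Myr.

Miocene, 17.697 million years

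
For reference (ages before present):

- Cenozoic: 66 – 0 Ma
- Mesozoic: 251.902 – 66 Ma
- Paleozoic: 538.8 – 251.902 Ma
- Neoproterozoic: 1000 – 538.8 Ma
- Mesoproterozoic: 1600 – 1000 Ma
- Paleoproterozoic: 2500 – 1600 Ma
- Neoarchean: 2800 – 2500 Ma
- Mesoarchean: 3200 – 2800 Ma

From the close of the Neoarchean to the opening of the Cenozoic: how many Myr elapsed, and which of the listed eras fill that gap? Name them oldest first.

End of Neoarchean = 2500 Ma; start of Cenozoic = 66 Ma.
Gap = 2500 − 66 = 2434 Myr.
Eras wholly inside 2500–66 Ma: Paleoproterozoic (2500–1600), Mesoproterozoic (1600–1000), Neoproterozoic (1000–538.8), Paleozoic (538.8–251.902), Mesozoic (251.902–66).

2434 million years; Paleoproterozoic, Mesoproterozoic, Neoproterozoic, Paleozoic, Mesozoic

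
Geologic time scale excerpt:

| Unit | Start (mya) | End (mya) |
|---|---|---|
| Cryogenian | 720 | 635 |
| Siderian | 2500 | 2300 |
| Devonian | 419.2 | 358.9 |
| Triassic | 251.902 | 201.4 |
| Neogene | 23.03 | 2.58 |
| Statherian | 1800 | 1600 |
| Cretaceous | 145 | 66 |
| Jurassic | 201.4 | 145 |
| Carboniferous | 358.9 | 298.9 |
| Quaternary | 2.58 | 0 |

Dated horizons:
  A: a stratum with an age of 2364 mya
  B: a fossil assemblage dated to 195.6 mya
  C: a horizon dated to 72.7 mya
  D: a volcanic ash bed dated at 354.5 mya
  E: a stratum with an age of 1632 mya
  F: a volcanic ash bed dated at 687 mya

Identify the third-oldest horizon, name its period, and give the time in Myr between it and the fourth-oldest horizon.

F, in the Cryogenian; 332.5 million years to D

Larger Ma means older, so oldest first: A 2364 > E 1632 > F 687 > D 354.5 > B 195.6 > C 72.7.
Counting 3 along gives F (687 Ma); the excerpt puts that inside the Cryogenian, 720–635 Ma.
Next in line is D (354.5 Ma), and 687 − 354.5 = 332.5 Myr.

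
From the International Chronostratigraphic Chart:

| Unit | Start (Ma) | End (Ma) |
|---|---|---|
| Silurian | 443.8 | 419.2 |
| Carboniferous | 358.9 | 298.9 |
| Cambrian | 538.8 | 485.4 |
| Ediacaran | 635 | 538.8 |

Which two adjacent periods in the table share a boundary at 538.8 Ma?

Ediacaran and Cambrian

The Ediacaran ends at 538.8 Ma and the Cambrian begins at 538.8 Ma, so they share that boundary.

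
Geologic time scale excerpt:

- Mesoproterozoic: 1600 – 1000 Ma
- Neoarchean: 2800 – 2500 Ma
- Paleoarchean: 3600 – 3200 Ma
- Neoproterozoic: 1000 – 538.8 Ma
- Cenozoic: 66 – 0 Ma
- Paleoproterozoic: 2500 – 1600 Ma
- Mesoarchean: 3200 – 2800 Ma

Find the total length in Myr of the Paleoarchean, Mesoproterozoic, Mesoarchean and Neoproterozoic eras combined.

1861.2 million years

Each duration: Paleoarchean = 400; Mesoproterozoic = 600; Mesoarchean = 400; Neoproterozoic = 461.2.
Sum: 400 + 600 + 400 + 461.2 = 1861.2 Myr.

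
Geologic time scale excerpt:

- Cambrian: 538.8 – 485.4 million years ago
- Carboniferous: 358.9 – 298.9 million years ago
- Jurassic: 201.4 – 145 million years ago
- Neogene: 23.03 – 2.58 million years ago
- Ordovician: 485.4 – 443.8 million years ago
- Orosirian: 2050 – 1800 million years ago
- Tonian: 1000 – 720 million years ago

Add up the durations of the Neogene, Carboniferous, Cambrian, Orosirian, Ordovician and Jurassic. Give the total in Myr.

481.85 million years

Duration is start − end for each: (23.03 − 2.58) + (358.9 − 298.9) + (538.8 − 485.4) + (2050 − 1800) + (485.4 − 443.8) + (201.4 − 145).
That is 20.45 + 60 + 53.4 + 250 + 41.6 + 56.4, which totals 481.85 million years.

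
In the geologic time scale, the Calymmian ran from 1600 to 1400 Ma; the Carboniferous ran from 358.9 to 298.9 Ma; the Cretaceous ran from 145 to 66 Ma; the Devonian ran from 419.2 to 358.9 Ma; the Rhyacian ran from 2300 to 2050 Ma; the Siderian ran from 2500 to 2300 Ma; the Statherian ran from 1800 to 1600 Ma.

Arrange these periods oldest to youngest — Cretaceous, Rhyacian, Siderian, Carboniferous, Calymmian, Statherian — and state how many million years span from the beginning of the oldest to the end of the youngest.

Siderian, Rhyacian, Statherian, Calymmian, Carboniferous, Cretaceous; total span 2434 Myr

Start ages (Ma): Siderian 2500, Rhyacian 2300, Statherian 1800, Calymmian 1600, Carboniferous 358.9, Cretaceous 145.
Ordered oldest to youngest: Siderian, Rhyacian, Statherian, Calymmian, Carboniferous, Cretaceous.
Span = 2500 − 66 = 2434 Myr.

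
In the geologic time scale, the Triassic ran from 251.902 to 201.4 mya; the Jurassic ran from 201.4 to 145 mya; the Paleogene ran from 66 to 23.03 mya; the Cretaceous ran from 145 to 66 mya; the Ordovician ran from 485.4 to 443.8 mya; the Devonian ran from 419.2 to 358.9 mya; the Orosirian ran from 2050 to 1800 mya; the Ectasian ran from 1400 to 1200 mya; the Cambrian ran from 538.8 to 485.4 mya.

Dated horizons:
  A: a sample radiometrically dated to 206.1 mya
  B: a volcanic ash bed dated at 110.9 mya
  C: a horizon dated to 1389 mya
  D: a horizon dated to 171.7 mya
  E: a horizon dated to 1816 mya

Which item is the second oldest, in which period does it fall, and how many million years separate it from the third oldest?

Sorted oldest-first by Ma: E (1816), C (1389), A (206.1), D (171.7), B (110.9).
The second oldest is C at 1389 Ma, which lies in 1400–1200 Ma: the Ectasian.
The third oldest is A at 206.1 Ma; separation = |1389 − 206.1| = 1182.9 Myr.

C, in the Ectasian; 1182.9 million years to A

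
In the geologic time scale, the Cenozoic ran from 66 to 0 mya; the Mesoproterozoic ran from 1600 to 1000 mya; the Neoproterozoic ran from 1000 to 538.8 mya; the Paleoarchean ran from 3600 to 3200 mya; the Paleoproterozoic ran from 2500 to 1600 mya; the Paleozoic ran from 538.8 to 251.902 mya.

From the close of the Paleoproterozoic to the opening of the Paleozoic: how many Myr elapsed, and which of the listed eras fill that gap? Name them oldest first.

1061.2 million years; Mesoproterozoic, Neoproterozoic

End of Paleoproterozoic = 1600 Ma; start of Paleozoic = 538.8 Ma.
Gap = 1600 − 538.8 = 1061.2 Myr.
Eras wholly inside 1600–538.8 Ma: Mesoproterozoic (1600–1000), Neoproterozoic (1000–538.8).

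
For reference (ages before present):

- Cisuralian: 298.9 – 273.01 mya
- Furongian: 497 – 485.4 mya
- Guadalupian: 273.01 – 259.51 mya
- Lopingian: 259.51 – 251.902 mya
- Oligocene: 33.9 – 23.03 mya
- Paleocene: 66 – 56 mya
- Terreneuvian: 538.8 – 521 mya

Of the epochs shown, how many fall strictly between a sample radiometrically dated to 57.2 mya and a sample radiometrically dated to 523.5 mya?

The older date is 523.5 Ma and the younger is 57.2 Ma.
Epochs with start < 523.5 and end > 57.2 Ma: Furongian (497–485.4), Cisuralian (298.9–273.01), Guadalupian (273.01–259.51), Lopingian (259.51–251.902).
That is 4 complete epochs.

4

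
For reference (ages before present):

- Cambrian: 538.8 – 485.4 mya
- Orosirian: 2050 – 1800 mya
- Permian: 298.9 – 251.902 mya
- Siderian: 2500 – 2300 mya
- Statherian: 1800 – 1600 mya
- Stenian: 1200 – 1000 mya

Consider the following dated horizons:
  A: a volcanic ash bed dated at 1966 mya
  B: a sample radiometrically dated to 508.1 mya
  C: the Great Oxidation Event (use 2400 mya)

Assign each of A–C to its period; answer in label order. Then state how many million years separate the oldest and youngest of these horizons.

A — Orosirian; B — Cambrian; C — Siderian; span 1891.9 million years

Match each age against the start–end ranges in the excerpt: A = 1966 Ma → Orosirian (2050–1800); B = 508.1 Ma → Cambrian (538.8–485.4); C = 2400 Ma → Siderian (2500–2300).
The largest age is 2400 Ma and the smallest is 508.1 Ma; their difference is 1891.9 Myr.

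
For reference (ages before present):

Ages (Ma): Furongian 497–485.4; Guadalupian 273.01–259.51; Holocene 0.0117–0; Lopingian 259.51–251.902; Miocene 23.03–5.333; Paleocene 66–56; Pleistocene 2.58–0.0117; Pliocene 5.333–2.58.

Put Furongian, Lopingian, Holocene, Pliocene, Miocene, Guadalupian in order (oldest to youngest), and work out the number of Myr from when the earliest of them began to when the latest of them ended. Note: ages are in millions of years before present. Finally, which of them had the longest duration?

Start ages (Ma): Furongian 497, Guadalupian 273.01, Lopingian 259.51, Miocene 23.03, Pliocene 5.333, Holocene 0.0117.
Ordered oldest to youngest: Furongian, Guadalupian, Lopingian, Miocene, Pliocene, Holocene.
Span = 497 − 0 = 497 Myr.
Durations: Holocene 0.0117, Pliocene 2.753, Miocene 17.697, Guadalupian 13.5, Lopingian 7.608, Furongian 11.6 → longest is Miocene (17.697 Myr).

Furongian, Guadalupian, Lopingian, Miocene, Pliocene, Holocene; total span 497 Myr; longest is Miocene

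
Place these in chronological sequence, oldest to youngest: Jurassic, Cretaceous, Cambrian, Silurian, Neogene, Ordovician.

Group by era (each group listed oldest first) — Paleozoic: Cambrian, Ordovician, Silurian; Mesozoic: Jurassic, Cretaceous; Cenozoic: Neogene. The eras run Paleozoic → Mesozoic → Cenozoic. Concatenating the groups in that era order gives oldest to youngest directly.

Cambrian, Ordovician, Silurian, Jurassic, Cretaceous, Neogene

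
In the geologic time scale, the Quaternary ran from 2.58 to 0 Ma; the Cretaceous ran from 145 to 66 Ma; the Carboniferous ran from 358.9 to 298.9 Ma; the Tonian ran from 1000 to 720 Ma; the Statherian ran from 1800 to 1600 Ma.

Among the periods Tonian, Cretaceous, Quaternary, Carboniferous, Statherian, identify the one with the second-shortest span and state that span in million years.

Carboniferous, 60 million years

Durations: Tonian 280; Cretaceous 79; Quaternary 2.58; Carboniferous 60; Statherian 200 Myr.
Sorted shortest-first: Quaternary (2.58), Carboniferous (60), Cretaceous (79), Statherian (200), Tonian (280).
The second shortest is Carboniferous at 60 Myr.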